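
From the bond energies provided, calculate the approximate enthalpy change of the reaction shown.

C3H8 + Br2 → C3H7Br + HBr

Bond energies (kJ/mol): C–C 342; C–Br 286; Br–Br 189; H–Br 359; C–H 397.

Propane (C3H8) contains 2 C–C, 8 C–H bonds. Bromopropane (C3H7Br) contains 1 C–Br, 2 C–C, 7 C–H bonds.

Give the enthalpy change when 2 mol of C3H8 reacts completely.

ΔH = −118 kJ

Bonds broken (reactants):
  Br–Br: 1 × 189 = 189
  C–C: 2 × 342 = 684
  C–H: 8 × 397 = 3176
  Σ(broken) = 4049 kJ
Bonds formed (products):
  C–Br: 1 × 286 = 286
  C–C: 2 × 342 = 684
  C–H: 7 × 397 = 2779
  H–Br: 1 × 359 = 359
  Σ(formed) = 4108 kJ
ΔH = Σ(broken) − Σ(formed) = 4049 − 4108 = −59 kJ
For 2× the reaction as written: 2 × (−59) = −118 kJ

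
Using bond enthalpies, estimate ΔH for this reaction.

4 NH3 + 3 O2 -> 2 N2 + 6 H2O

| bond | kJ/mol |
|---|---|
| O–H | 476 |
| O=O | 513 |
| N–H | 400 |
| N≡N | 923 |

Bonds broken (reactants):
  N–H: 12 × 400 = 4800
  O=O: 3 × 513 = 1539
  Σ(broken) = 6339 kJ
Bonds formed (products):
  N≡N: 2 × 923 = 1846
  O–H: 12 × 476 = 5712
  Σ(formed) = 7558 kJ
ΔH = Σ(broken) − Σ(formed) = 6339 − 7558 = −1219 kJ

ΔH ≈ −1219 kJ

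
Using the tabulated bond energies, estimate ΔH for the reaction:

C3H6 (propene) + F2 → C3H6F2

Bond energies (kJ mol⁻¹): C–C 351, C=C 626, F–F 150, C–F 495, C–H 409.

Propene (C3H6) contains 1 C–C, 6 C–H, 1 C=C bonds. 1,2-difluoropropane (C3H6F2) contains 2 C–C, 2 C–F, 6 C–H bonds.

Bonds broken (reactants):
  C–C: 1 × 351 = 351
  C–H: 6 × 409 = 2454
  C=C: 1 × 626 = 626
  F–F: 1 × 150 = 150
  Σ(broken) = 3581 kJ
Bonds formed (products):
  C–C: 2 × 351 = 702
  C–F: 2 × 495 = 990
  C–H: 6 × 409 = 2454
  Σ(formed) = 4146 kJ
ΔH = Σ(broken) − Σ(formed) = 3581 − 4146 = −565 kJ

ΔH ≈ −565 kJ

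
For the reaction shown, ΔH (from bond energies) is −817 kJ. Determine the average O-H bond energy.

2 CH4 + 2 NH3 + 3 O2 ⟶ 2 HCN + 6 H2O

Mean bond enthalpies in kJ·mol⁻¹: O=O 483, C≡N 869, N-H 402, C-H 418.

Let D be the O-H bond energy.
Σ(broken) = 8×418 + 6×402 + 3×483 = 7205
Σ(formed) = 2×869 + 2×418 + 12×D = 2574 + 12D
ΔH = Σ(broken) − Σ(formed) = (7205) − (2574 + 12D) = +4631 − 12D
Setting this equal to −817 kJ gives 12D = 5448, so D = 454 kJ/mol.

D(O-H) ≈ 454 kJ/mol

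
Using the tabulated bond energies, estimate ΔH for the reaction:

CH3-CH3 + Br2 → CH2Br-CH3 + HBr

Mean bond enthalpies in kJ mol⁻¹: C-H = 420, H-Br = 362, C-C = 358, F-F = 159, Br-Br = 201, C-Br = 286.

Bonds broken (reactants):
  Br-Br: 1 × 201 = 201
  C-C: 1 × 358 = 358
  C-H: 6 × 420 = 2520
  Σ(broken) = 3079 kJ
Bonds formed (products):
  C-Br: 1 × 286 = 286
  C-C: 1 × 358 = 358
  C-H: 5 × 420 = 2100
  H-Br: 1 × 362 = 362
  Σ(formed) = 3106 kJ
ΔH = Σ(broken) − Σ(formed) = 3079 − 3106 = −27 kJ

ΔH ≈ −27 kJ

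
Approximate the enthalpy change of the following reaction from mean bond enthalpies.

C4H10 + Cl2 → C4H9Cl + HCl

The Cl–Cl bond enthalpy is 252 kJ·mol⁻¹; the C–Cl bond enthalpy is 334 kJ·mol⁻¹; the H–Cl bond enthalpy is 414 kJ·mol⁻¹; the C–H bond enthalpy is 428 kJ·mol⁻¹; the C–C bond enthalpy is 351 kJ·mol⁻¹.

ΔH ≈ −68 kJ

Bonds broken (reactants):
  C–C: 3 × 351 = 1053
  C–H: 10 × 428 = 4280
  Cl–Cl: 1 × 252 = 252
  Σ(broken) = 5585 kJ
Bonds formed (products):
  C–C: 3 × 351 = 1053
  C–Cl: 1 × 334 = 334
  C–H: 9 × 428 = 3852
  H–Cl: 1 × 414 = 414
  Σ(formed) = 5653 kJ
ΔH = Σ(broken) − Σ(formed) = 5585 − 5653 = −68 kJ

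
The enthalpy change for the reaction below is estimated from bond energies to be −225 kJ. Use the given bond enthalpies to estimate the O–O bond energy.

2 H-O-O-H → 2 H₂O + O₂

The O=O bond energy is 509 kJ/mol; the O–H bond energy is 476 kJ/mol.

D(O–O) ≈ 142 kJ/mol

Let D be the O–O bond energy.
Σ(broken) = 4×476 + 2×D = 1904 + 2D
Σ(formed) = 4×476 + 1×509 = 2413
ΔH = Σ(broken) − Σ(formed) = (1904 + 2D) − (2413) = −509 + 2D
Setting this equal to −225 kJ gives 2D = 284, so D = 142 kJ/mol.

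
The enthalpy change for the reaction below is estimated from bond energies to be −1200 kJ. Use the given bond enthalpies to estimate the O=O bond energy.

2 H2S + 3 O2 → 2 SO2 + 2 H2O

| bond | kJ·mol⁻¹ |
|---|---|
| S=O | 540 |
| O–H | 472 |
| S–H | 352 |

Let D be the O=O bond energy.
Σ(broken) = 3×D + 4×352 = 1408 + 3D
Σ(formed) = 4×472 + 4×540 = 4048
ΔH = Σ(broken) − Σ(formed) = (1408 + 3D) − (4048) = −2640 + 3D
Setting this equal to −1200 kJ gives 3D = 1440, so D = 480 kJ/mol.

D(O=O) ≈ 480 kJ/mol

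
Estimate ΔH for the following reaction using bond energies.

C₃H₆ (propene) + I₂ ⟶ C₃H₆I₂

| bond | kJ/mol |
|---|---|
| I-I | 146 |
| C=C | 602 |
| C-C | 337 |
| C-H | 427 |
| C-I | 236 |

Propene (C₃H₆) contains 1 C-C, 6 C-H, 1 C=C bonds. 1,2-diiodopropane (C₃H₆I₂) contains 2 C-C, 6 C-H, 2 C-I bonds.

Bonds broken (reactants):
  C-C: 1 × 337 = 337
  C-H: 6 × 427 = 2562
  C=C: 1 × 602 = 602
  I-I: 1 × 146 = 146
  Σ(broken) = 3647 kJ
Bonds formed (products):
  C-C: 2 × 337 = 674
  C-H: 6 × 427 = 2562
  C-I: 2 × 236 = 472
  Σ(formed) = 3708 kJ
ΔH = Σ(broken) − Σ(formed) = 3647 − 3708 = −61 kJ

ΔH ≈ −61 kJ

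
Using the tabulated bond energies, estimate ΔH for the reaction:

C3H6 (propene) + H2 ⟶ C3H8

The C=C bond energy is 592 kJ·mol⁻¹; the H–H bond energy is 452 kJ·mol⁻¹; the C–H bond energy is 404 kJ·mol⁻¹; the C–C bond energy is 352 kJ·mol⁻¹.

Bonds broken (reactants):
  C–C: 1 × 352 = 352
  C–H: 6 × 404 = 2424
  C=C: 1 × 592 = 592
  H–H: 1 × 452 = 452
  Σ(broken) = 3820 kJ
Bonds formed (products):
  C–C: 2 × 352 = 704
  C–H: 8 × 404 = 3232
  Σ(formed) = 3936 kJ
ΔH = Σ(broken) − Σ(formed) = 3820 − 3936 = −116 kJ

ΔH ≈ −116 kJ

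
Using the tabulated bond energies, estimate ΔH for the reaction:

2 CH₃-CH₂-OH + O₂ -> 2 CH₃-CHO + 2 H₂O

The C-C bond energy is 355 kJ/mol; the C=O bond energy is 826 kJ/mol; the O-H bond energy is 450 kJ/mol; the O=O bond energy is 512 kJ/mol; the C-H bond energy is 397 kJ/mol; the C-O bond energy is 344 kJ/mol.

ΔH ≈ −558 kJ

Bonds broken (reactants):
  C-C: 2 × 355 = 710
  C-H: 10 × 397 = 3970
  C-O: 2 × 344 = 688
  O-H: 2 × 450 = 900
  O=O: 1 × 512 = 512
  Σ(broken) = 6780 kJ
Bonds formed (products):
  C-C: 2 × 355 = 710
  C-H: 8 × 397 = 3176
  C=O: 2 × 826 = 1652
  O-H: 4 × 450 = 1800
  Σ(formed) = 7338 kJ
ΔH = Σ(broken) − Σ(formed) = 6780 − 7338 = −558 kJ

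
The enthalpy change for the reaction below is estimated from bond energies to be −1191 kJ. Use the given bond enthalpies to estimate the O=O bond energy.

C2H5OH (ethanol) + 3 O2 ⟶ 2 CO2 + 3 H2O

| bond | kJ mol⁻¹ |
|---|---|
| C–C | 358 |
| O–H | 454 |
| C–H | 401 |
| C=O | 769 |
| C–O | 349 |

D(O=O) ≈ 481 kJ/mol

Let D be the O=O bond energy.
Σ(broken) = 1×358 + 5×401 + 1×349 + 1×454 + 3×D = 3166 + 3D
Σ(formed) = 4×769 + 6×454 = 5800
ΔH = Σ(broken) − Σ(formed) = (3166 + 3D) − (5800) = −2634 + 3D
Setting this equal to −1191 kJ gives 3D = 1443, so D = 481 kJ/mol.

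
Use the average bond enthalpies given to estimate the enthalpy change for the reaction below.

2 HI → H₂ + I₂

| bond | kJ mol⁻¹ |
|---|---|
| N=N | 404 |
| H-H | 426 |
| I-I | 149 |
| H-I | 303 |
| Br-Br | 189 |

Bonds broken (reactants):
  H-I: 2 × 303 = 606
  Σ(broken) = 606 kJ
Bonds formed (products):
  H-H: 1 × 426 = 426
  I-I: 1 × 149 = 149
  Σ(formed) = 575 kJ
ΔH = Σ(broken) − Σ(formed) = 606 − 575 = +31 kJ

ΔH ≈ +31 kJ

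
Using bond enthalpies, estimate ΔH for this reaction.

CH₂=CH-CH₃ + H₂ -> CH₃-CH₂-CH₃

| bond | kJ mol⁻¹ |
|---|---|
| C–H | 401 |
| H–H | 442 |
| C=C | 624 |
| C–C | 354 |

ΔH ≈ −90 kJ

Bonds broken (reactants):
  C–C: 1 × 354 = 354
  C–H: 6 × 401 = 2406
  C=C: 1 × 624 = 624
  H–H: 1 × 442 = 442
  Σ(broken) = 3826 kJ
Bonds formed (products):
  C–C: 2 × 354 = 708
  C–H: 8 × 401 = 3208
  Σ(formed) = 3916 kJ
ΔH = Σ(broken) − Σ(formed) = 3826 − 3916 = −90 kJ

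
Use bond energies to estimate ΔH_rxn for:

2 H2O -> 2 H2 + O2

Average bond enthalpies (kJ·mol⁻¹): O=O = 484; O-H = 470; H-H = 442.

ΔH ≈ +512 kJ

Bonds broken (reactants):
  O-H: 4 × 470 = 1880
  Σ(broken) = 1880 kJ
Bonds formed (products):
  H-H: 2 × 442 = 884
  O=O: 1 × 484 = 484
  Σ(formed) = 1368 kJ
ΔH = Σ(broken) − Σ(formed) = 1880 − 1368 = +512 kJ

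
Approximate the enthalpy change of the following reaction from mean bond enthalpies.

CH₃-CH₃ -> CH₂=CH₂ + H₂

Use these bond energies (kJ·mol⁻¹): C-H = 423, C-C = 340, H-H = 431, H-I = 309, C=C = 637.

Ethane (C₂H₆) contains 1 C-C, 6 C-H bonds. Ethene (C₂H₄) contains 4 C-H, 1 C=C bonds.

Bonds broken (reactants):
  C-C: 1 × 340 = 340
  C-H: 6 × 423 = 2538
  Σ(broken) = 2878 kJ
Bonds formed (products):
  C-H: 4 × 423 = 1692
  C=C: 1 × 637 = 637
  H-H: 1 × 431 = 431
  Σ(formed) = 2760 kJ
ΔH = Σ(broken) − Σ(formed) = 2878 − 2760 = +118 kJ

ΔH ≈ +118 kJ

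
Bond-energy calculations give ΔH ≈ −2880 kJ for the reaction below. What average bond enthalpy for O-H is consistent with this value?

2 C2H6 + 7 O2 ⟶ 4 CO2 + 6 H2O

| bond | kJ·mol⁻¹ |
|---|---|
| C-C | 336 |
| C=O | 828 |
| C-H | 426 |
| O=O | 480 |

D(O-H) ≈ 450 kJ/mol

Let D be the O-H bond energy.
Σ(broken) = 2×336 + 12×426 + 7×480 = 9144
Σ(formed) = 8×828 + 12×D = 6624 + 12D
ΔH = Σ(broken) − Σ(formed) = (9144) − (6624 + 12D) = +2520 − 12D
Setting this equal to −2880 kJ gives 12D = 5400, so D = 450 kJ/mol.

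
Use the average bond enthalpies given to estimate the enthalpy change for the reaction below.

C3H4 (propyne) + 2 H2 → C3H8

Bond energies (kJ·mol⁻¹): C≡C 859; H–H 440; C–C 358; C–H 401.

ΔH ≈ −223 kJ

Bonds broken (reactants):
  C≡C: 1 × 859 = 859
  C–C: 1 × 358 = 358
  C–H: 4 × 401 = 1604
  H–H: 2 × 440 = 880
  Σ(broken) = 3701 kJ
Bonds formed (products):
  C–C: 2 × 358 = 716
  C–H: 8 × 401 = 3208
  Σ(formed) = 3924 kJ
ΔH = Σ(broken) − Σ(formed) = 3701 − 3924 = −223 kJ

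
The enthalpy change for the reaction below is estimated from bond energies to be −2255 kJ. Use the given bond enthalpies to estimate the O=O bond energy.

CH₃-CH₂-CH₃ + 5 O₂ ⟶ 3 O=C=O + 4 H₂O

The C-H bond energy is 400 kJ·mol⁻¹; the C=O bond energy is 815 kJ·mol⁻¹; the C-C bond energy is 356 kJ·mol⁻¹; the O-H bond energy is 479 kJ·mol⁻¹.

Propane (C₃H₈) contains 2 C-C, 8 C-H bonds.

Let D be the O=O bond energy.
Σ(broken) = 2×356 + 8×400 + 5×D = 3912 + 5D
Σ(formed) = 6×815 + 8×479 = 8722
ΔH = Σ(broken) − Σ(formed) = (3912 + 5D) − (8722) = −4810 + 5D
Setting this equal to −2255 kJ gives 5D = 2555, so D = 511 kJ/mol.

D(O=O) ≈ 511 kJ/mol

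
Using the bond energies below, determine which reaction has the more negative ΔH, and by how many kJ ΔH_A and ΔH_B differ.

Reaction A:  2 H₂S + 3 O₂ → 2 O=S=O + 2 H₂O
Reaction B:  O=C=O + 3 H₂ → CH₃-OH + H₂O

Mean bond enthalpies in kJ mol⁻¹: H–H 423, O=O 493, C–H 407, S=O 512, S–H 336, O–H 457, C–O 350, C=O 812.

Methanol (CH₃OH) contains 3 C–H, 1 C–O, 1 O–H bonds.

Reaction A:
  Bonds broken (reactants):
    O=O: 3 × 493 = 1479
    S–H: 4 × 336 = 1344
    Σ(broken) = 2823 kJ
  Bonds formed (products):
    O–H: 4 × 457 = 1828
    S=O: 4 × 512 = 2048
    Σ(formed) = 3876 kJ
  ΔH_A = 2823 − 3876 = −1053 kJ
Reaction B:
  Bonds broken (reactants):
    C=O: 2 × 812 = 1624
    H–H: 3 × 423 = 1269
    Σ(broken) = 2893 kJ
  Bonds formed (products):
    C–H: 3 × 407 = 1221
    C–O: 1 × 350 = 350
    O–H: 3 × 457 = 1371
    Σ(formed) = 2942 kJ
  ΔH_B = 2893 − 2942 = −49 kJ
ΔH_A − ΔH_B = −1004 kJ, so reaction A has the more negative ΔH; |ΔH_A − ΔH_B| = 1004 kJ.

Reaction A, by 1004 kJ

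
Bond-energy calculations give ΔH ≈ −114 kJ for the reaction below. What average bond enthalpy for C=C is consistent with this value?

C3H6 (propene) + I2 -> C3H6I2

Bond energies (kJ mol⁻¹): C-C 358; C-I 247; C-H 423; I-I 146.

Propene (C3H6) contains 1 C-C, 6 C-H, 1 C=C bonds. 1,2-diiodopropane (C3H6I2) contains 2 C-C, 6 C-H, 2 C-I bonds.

Let D be the C=C bond energy.
Σ(broken) = 1×358 + 6×423 + 1×D + 1×146 = 3042 + D
Σ(formed) = 2×358 + 6×423 + 2×247 = 3748
ΔH = Σ(broken) − Σ(formed) = (3042 + D) − (3748) = −706 + D
Setting this equal to −114 kJ gives D = 592 kJ/mol.

D(C=C) ≈ 592 kJ/mol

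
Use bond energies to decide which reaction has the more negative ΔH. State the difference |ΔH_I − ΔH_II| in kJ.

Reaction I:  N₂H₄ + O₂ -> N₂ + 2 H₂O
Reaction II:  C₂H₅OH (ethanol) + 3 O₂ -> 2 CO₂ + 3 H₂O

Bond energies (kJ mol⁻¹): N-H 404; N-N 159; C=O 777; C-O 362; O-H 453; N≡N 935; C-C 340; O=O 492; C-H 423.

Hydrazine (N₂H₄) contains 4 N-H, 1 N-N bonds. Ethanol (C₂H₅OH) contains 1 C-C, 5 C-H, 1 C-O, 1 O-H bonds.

Reaction II, by 600 kJ

Reaction I:
  Bonds broken (reactants):
    N-H: 4 × 404 = 1616
    N-N: 1 × 159 = 159
    O=O: 1 × 492 = 492
    Σ(broken) = 2267 kJ
  Bonds formed (products):
    N≡N: 1 × 935 = 935
    O-H: 4 × 453 = 1812
    Σ(formed) = 2747 kJ
  ΔH_I = 2267 − 2747 = −480 kJ
Reaction II:
  Bonds broken (reactants):
    C-C: 1 × 340 = 340
    C-H: 5 × 423 = 2115
    C-O: 1 × 362 = 362
    O-H: 1 × 453 = 453
    O=O: 3 × 492 = 1476
    Σ(broken) = 4746 kJ
  Bonds formed (products):
    C=O: 4 × 777 = 3108
    O-H: 6 × 453 = 2718
    Σ(formed) = 5826 kJ
  ΔH_II = 4746 − 5826 = −1080 kJ
ΔH_I − ΔH_II = +600 kJ, so reaction II has the more negative ΔH; |ΔH_I − ΔH_II| = 600 kJ.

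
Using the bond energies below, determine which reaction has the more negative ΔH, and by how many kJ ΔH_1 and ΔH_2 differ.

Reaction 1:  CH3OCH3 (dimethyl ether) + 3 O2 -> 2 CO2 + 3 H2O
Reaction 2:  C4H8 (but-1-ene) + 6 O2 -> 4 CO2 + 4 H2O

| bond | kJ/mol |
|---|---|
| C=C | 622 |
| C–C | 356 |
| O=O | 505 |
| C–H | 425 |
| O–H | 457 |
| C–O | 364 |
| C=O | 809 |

Reaction 1:
  Bonds broken (reactants):
    C–H: 6 × 425 = 2550
    C–O: 2 × 364 = 728
    O=O: 3 × 505 = 1515
    Σ(broken) = 4793 kJ
  Bonds formed (products):
    C=O: 4 × 809 = 3236
    O–H: 6 × 457 = 2742
    Σ(formed) = 5978 kJ
  ΔH_1 = 4793 − 5978 = −1185 kJ
Reaction 2:
  Bonds broken (reactants):
    C–C: 2 × 356 = 712
    C–H: 8 × 425 = 3400
    C=C: 1 × 622 = 622
    O=O: 6 × 505 = 3030
    Σ(broken) = 7764 kJ
  Bonds formed (products):
    C=O: 8 × 809 = 6472
    O–H: 8 × 457 = 3656
    Σ(formed) = 10128 kJ
  ΔH_2 = 7764 − 10128 = −2364 kJ
ΔH_1 − ΔH_2 = +1179 kJ, so reaction 2 has the more negative ΔH; |ΔH_1 − ΔH_2| = 1179 kJ.

Reaction 2, by 1179 kJ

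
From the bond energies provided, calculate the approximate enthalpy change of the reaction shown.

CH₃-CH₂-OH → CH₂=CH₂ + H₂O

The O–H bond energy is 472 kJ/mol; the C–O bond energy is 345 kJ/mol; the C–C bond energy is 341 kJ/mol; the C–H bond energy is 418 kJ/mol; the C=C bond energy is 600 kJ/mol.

ΔH ≈ +32 kJ

Bonds broken (reactants):
  C–C: 1 × 341 = 341
  C–H: 5 × 418 = 2090
  C–O: 1 × 345 = 345
  O–H: 1 × 472 = 472
  Σ(broken) = 3248 kJ
Bonds formed (products):
  C–H: 4 × 418 = 1672
  C=C: 1 × 600 = 600
  O–H: 2 × 472 = 944
  Σ(formed) = 3216 kJ
ΔH = Σ(broken) − Σ(formed) = 3248 − 3216 = +32 kJ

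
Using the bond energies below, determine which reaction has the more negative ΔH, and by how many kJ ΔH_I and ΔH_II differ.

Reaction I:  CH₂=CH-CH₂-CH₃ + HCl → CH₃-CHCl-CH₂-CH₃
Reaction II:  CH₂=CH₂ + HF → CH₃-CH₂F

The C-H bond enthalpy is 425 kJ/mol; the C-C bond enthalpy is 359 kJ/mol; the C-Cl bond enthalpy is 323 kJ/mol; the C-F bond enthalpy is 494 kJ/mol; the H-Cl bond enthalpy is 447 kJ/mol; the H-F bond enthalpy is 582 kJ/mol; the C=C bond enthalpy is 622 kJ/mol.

Reaction I:
  Bonds broken (reactants):
    C-C: 2 × 359 = 718
    C-H: 8 × 425 = 3400
    C=C: 1 × 622 = 622
    H-Cl: 1 × 447 = 447
    Σ(broken) = 5187 kJ
  Bonds formed (products):
    C-C: 3 × 359 = 1077
    C-Cl: 1 × 323 = 323
    C-H: 9 × 425 = 3825
    Σ(formed) = 5225 kJ
  ΔH_I = 5187 − 5225 = −38 kJ
Reaction II:
  Bonds broken (reactants):
    C-H: 4 × 425 = 1700
    C=C: 1 × 622 = 622
    H-F: 1 × 582 = 582
    Σ(broken) = 2904 kJ
  Bonds formed (products):
    C-C: 1 × 359 = 359
    C-F: 1 × 494 = 494
    C-H: 5 × 425 = 2125
    Σ(formed) = 2978 kJ
  ΔH_II = 2904 − 2978 = −74 kJ
ΔH_I − ΔH_II = +36 kJ, so reaction II has the more negative ΔH; |ΔH_I − ΔH_II| = 36 kJ.

Reaction II, by 36 kJ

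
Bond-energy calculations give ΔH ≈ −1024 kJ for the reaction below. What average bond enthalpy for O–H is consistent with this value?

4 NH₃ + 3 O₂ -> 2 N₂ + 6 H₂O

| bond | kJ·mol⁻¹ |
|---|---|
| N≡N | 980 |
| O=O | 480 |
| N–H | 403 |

D(O–H) ≈ 445 kJ/mol

Let D be the O–H bond energy.
Σ(broken) = 12×403 + 3×480 = 6276
Σ(formed) = 2×980 + 12×D = 1960 + 12D
ΔH = Σ(broken) − Σ(formed) = (6276) − (1960 + 12D) = +4316 − 12D
Setting this equal to −1024 kJ gives 12D = 5340, so D = 445 kJ/mol.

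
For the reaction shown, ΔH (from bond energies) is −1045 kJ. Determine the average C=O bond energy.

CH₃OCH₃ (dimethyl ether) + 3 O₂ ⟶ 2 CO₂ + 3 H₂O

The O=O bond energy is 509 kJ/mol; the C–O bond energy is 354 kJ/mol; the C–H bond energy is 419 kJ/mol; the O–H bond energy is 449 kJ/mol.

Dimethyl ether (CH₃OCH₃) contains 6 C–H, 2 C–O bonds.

D(C=O) ≈ 775 kJ/mol

Let D be the C=O bond energy.
Σ(broken) = 6×419 + 2×354 + 3×509 = 4749
Σ(formed) = 4×D + 6×449 = 2694 + 4D
ΔH = Σ(broken) − Σ(formed) = (4749) − (2694 + 4D) = +2055 − 4D
Setting this equal to −1045 kJ gives 4D = 3100, so D = 775 kJ/mol.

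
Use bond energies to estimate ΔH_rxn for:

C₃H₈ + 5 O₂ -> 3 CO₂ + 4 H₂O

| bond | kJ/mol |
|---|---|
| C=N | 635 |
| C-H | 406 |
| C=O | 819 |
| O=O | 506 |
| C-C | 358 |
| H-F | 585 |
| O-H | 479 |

ΔH ≈ −2252 kJ

Bonds broken (reactants):
  C-C: 2 × 358 = 716
  C-H: 8 × 406 = 3248
  O=O: 5 × 506 = 2530
  Σ(broken) = 6494 kJ
Bonds formed (products):
  C=O: 6 × 819 = 4914
  O-H: 8 × 479 = 3832
  Σ(formed) = 8746 kJ
ΔH = Σ(broken) − Σ(formed) = 6494 − 8746 = −2252 kJ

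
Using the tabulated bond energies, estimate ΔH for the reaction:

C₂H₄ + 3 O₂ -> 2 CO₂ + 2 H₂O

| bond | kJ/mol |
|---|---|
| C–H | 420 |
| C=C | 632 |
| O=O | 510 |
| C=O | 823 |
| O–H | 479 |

Bonds broken (reactants):
  C–H: 4 × 420 = 1680
  C=C: 1 × 632 = 632
  O=O: 3 × 510 = 1530
  Σ(broken) = 3842 kJ
Bonds formed (products):
  C=O: 4 × 823 = 3292
  O–H: 4 × 479 = 1916
  Σ(formed) = 5208 kJ
ΔH = Σ(broken) − Σ(formed) = 3842 − 5208 = −1366 kJ

ΔH ≈ −1366 kJ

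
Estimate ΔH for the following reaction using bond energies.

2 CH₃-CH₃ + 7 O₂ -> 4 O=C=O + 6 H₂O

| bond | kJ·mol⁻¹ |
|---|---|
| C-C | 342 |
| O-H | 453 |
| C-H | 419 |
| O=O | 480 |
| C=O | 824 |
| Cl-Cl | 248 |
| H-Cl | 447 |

ΔH ≈ −2956 kJ

Bonds broken (reactants):
  C-C: 2 × 342 = 684
  C-H: 12 × 419 = 5028
  O=O: 7 × 480 = 3360
  Σ(broken) = 9072 kJ
Bonds formed (products):
  C=O: 8 × 824 = 6592
  O-H: 12 × 453 = 5436
  Σ(formed) = 12028 kJ
ΔH = Σ(broken) − Σ(formed) = 9072 − 12028 = −2956 kJ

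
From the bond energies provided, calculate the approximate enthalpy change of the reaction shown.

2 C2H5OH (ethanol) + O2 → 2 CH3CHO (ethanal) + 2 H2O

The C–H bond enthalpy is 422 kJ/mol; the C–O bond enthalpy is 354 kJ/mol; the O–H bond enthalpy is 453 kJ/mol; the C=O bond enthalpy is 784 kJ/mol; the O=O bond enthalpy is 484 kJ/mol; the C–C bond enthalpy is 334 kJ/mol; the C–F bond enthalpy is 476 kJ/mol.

ΔH ≈ −438 kJ

Bonds broken (reactants):
  C–C: 2 × 334 = 668
  C–H: 10 × 422 = 4220
  C–O: 2 × 354 = 708
  O–H: 2 × 453 = 906
  O=O: 1 × 484 = 484
  Σ(broken) = 6986 kJ
Bonds formed (products):
  C–C: 2 × 334 = 668
  C–H: 8 × 422 = 3376
  C=O: 2 × 784 = 1568
  O–H: 4 × 453 = 1812
  Σ(formed) = 7424 kJ
ΔH = Σ(broken) − Σ(formed) = 6986 − 7424 = −438 kJ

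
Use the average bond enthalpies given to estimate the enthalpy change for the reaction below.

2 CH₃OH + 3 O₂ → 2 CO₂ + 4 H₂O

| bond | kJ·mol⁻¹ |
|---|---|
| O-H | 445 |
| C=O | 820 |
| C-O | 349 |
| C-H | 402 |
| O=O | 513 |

ΔH ≈ −1301 kJ

Bonds broken (reactants):
  C-H: 6 × 402 = 2412
  C-O: 2 × 349 = 698
  O-H: 2 × 445 = 890
  O=O: 3 × 513 = 1539
  Σ(broken) = 5539 kJ
Bonds formed (products):
  C=O: 4 × 820 = 3280
  O-H: 8 × 445 = 3560
  Σ(formed) = 6840 kJ
ΔH = Σ(broken) − Σ(formed) = 5539 − 6840 = −1301 kJ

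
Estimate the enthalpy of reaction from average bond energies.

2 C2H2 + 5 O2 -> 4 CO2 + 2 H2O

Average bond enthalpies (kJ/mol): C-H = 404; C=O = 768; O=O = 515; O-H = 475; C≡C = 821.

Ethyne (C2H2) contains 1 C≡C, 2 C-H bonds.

ΔH ≈ −2211 kJ

Bonds broken (reactants):
  C≡C: 2 × 821 = 1642
  C-H: 4 × 404 = 1616
  O=O: 5 × 515 = 2575
  Σ(broken) = 5833 kJ
Bonds formed (products):
  C=O: 8 × 768 = 6144
  O-H: 4 × 475 = 1900
  Σ(formed) = 8044 kJ
ΔH = Σ(broken) − Σ(formed) = 5833 − 8044 = −2211 kJ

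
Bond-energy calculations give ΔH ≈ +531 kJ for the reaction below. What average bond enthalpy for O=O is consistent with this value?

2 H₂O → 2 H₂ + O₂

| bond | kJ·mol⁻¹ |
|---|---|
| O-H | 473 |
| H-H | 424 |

D(O=O) ≈ 513 kJ/mol

Let D be the O=O bond energy.
Σ(broken) = 4×473 = 1892
Σ(formed) = 2×424 + 1×D = 848 + D
ΔH = Σ(broken) − Σ(formed) = (1892) − (848 + D) = +1044 − D
Setting this equal to +531 kJ gives D = 513 kJ/mol.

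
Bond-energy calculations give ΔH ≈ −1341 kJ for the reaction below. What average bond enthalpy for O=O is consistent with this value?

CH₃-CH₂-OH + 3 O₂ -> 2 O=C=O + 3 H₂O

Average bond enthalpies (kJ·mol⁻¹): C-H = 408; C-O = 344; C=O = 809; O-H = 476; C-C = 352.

Let D be the O=O bond energy.
Σ(broken) = 1×352 + 5×408 + 1×344 + 1×476 + 3×D = 3212 + 3D
Σ(formed) = 4×809 + 6×476 = 6092
ΔH = Σ(broken) − Σ(formed) = (3212 + 3D) − (6092) = −2880 + 3D
Setting this equal to −1341 kJ gives 3D = 1539, so D = 513 kJ/mol.

D(O=O) ≈ 513 kJ/mol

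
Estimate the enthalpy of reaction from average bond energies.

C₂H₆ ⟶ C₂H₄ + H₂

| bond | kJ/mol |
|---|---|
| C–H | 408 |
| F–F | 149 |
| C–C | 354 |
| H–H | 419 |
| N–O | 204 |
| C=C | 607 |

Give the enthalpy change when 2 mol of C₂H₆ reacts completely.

Bonds broken (reactants):
  C–C: 1 × 354 = 354
  C–H: 6 × 408 = 2448
  Σ(broken) = 2802 kJ
Bonds formed (products):
  C–H: 4 × 408 = 1632
  C=C: 1 × 607 = 607
  H–H: 1 × 419 = 419
  Σ(formed) = 2658 kJ
ΔH = Σ(broken) − Σ(formed) = 2802 − 2658 = +144 kJ
For 2× the reaction as written: 2 × (+144) = +288 kJ

ΔH = +288 kJ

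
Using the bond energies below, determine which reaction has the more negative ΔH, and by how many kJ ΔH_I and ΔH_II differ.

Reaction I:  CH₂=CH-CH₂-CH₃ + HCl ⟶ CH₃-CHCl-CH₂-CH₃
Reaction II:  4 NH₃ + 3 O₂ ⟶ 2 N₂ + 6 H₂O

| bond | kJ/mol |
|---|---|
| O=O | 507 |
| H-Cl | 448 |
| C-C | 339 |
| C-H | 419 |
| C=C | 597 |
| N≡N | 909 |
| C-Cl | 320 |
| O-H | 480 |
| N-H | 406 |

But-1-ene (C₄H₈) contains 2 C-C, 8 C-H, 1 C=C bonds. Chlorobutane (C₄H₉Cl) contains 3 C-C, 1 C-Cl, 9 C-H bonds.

Reaction I:
  Bonds broken (reactants):
    C-C: 2 × 339 = 678
    C-H: 8 × 419 = 3352
    C=C: 1 × 597 = 597
    H-Cl: 1 × 448 = 448
    Σ(broken) = 5075 kJ
  Bonds formed (products):
    C-C: 3 × 339 = 1017
    C-Cl: 1 × 320 = 320
    C-H: 9 × 419 = 3771
    Σ(formed) = 5108 kJ
  ΔH_I = 5075 − 5108 = −33 kJ
Reaction II:
  Bonds broken (reactants):
    N-H: 12 × 406 = 4872
    O=O: 3 × 507 = 1521
    Σ(broken) = 6393 kJ
  Bonds formed (products):
    N≡N: 2 × 909 = 1818
    O-H: 12 × 480 = 5760
    Σ(formed) = 7578 kJ
  ΔH_II = 6393 − 7578 = −1185 kJ
ΔH_I − ΔH_II = +1152 kJ, so reaction II has the more negative ΔH; |ΔH_I − ΔH_II| = 1152 kJ.

Reaction II, by 1152 kJ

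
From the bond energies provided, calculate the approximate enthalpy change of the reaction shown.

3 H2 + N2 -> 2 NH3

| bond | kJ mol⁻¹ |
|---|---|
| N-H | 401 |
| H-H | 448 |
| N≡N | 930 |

Bonds broken (reactants):
  H-H: 3 × 448 = 1344
  N≡N: 1 × 930 = 930
  Σ(broken) = 2274 kJ
Bonds formed (products):
  N-H: 6 × 401 = 2406
  Σ(formed) = 2406 kJ
ΔH = Σ(broken) − Σ(formed) = 2274 − 2406 = −132 kJ

ΔH ≈ −132 kJ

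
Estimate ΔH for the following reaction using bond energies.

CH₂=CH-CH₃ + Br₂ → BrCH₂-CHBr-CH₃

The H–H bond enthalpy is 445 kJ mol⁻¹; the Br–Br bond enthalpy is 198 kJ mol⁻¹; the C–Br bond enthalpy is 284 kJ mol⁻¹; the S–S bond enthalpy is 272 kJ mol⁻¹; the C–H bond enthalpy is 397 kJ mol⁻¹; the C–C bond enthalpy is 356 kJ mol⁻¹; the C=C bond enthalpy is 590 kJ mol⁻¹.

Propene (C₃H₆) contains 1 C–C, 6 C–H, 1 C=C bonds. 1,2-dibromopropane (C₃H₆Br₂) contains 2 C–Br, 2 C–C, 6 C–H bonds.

Bonds broken (reactants):
  Br–Br: 1 × 198 = 198
  C–C: 1 × 356 = 356
  C–H: 6 × 397 = 2382
  C=C: 1 × 590 = 590
  Σ(broken) = 3526 kJ
Bonds formed (products):
  C–Br: 2 × 284 = 568
  C–C: 2 × 356 = 712
  C–H: 6 × 397 = 2382
  Σ(formed) = 3662 kJ
ΔH = Σ(broken) − Σ(formed) = 3526 − 3662 = −136 kJ

ΔH ≈ −136 kJ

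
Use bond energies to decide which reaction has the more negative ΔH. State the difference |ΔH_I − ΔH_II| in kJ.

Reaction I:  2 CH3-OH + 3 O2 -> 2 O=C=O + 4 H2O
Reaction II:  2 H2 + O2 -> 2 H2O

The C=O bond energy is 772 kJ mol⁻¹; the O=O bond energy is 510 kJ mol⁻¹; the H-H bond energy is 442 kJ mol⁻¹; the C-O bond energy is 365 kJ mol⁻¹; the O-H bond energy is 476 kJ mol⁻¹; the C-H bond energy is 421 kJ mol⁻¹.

Reaction I:
  Bonds broken (reactants):
    C-H: 6 × 421 = 2526
    C-O: 2 × 365 = 730
    O-H: 2 × 476 = 952
    O=O: 3 × 510 = 1530
    Σ(broken) = 5738 kJ
  Bonds formed (products):
    C=O: 4 × 772 = 3088
    O-H: 8 × 476 = 3808
    Σ(formed) = 6896 kJ
  ΔH_I = 5738 − 6896 = −1158 kJ
Reaction II:
  Bonds broken (reactants):
    H-H: 2 × 442 = 884
    O=O: 1 × 510 = 510
    Σ(broken) = 1394 kJ
  Bonds formed (products):
    O-H: 4 × 476 = 1904
    Σ(formed) = 1904 kJ
  ΔH_II = 1394 − 1904 = −510 kJ
ΔH_I − ΔH_II = −648 kJ, so reaction I has the more negative ΔH; |ΔH_I − ΔH_II| = 648 kJ.

Reaction I, by 648 kJ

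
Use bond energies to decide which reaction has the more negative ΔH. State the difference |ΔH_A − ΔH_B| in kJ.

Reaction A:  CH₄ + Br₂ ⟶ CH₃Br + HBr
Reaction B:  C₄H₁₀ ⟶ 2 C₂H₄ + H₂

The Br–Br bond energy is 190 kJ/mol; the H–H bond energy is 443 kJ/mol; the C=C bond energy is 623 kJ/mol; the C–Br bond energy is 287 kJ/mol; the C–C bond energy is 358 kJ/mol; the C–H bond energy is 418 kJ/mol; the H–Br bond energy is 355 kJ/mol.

Reaction A:
  Bonds broken (reactants):
    Br–Br: 1 × 190 = 190
    C–H: 4 × 418 = 1672
    Σ(broken) = 1862 kJ
  Bonds formed (products):
    C–Br: 1 × 287 = 287
    C–H: 3 × 418 = 1254
    H–Br: 1 × 355 = 355
    Σ(formed) = 1896 kJ
  ΔH_A = 1862 − 1896 = −34 kJ
Reaction B:
  Bonds broken (reactants):
    C–C: 3 × 358 = 1074
    C–H: 10 × 418 = 4180
    Σ(broken) = 5254 kJ
  Bonds formed (products):
    C–H: 8 × 418 = 3344
    C=C: 2 × 623 = 1246
    H–H: 1 × 443 = 443
    Σ(formed) = 5033 kJ
  ΔH_B = 5254 − 5033 = +221 kJ
ΔH_A − ΔH_B = −255 kJ, so reaction A has the more negative ΔH; |ΔH_A − ΔH_B| = 255 kJ.

Reaction A, by 255 kJ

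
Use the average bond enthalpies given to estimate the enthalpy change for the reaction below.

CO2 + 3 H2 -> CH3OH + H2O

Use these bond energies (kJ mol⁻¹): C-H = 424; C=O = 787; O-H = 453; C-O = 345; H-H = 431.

Bonds broken (reactants):
  C=O: 2 × 787 = 1574
  H-H: 3 × 431 = 1293
  Σ(broken) = 2867 kJ
Bonds formed (products):
  C-H: 3 × 424 = 1272
  C-O: 1 × 345 = 345
  O-H: 3 × 453 = 1359
  Σ(formed) = 2976 kJ
ΔH = Σ(broken) − Σ(formed) = 2867 − 2976 = −109 kJ

ΔH ≈ −109 kJ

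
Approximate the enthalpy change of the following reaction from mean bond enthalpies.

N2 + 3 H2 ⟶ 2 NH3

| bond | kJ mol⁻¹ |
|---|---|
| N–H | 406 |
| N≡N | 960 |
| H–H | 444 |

Bonds broken (reactants):
  H–H: 3 × 444 = 1332
  N≡N: 1 × 960 = 960
  Σ(broken) = 2292 kJ
Bonds formed (products):
  N–H: 6 × 406 = 2436
  Σ(formed) = 2436 kJ
ΔH = Σ(broken) − Σ(formed) = 2292 − 2436 = −144 kJ

ΔH ≈ −144 kJ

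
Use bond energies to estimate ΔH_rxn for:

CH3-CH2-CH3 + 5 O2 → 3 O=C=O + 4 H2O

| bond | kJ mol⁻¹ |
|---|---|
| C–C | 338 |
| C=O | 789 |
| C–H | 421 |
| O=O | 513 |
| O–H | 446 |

Bonds broken (reactants):
  C–C: 2 × 338 = 676
  C–H: 8 × 421 = 3368
  O=O: 5 × 513 = 2565
  Σ(broken) = 6609 kJ
Bonds formed (products):
  C=O: 6 × 789 = 4734
  O–H: 8 × 446 = 3568
  Σ(formed) = 8302 kJ
ΔH = Σ(broken) − Σ(formed) = 6609 − 8302 = −1693 kJ

ΔH ≈ −1693 kJ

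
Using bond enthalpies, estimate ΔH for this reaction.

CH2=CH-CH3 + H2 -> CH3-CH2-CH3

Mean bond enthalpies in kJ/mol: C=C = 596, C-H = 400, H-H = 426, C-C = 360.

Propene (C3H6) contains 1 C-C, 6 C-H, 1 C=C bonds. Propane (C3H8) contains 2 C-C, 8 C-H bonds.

ΔH ≈ −138 kJ

Bonds broken (reactants):
  C-C: 1 × 360 = 360
  C-H: 6 × 400 = 2400
  C=C: 1 × 596 = 596
  H-H: 1 × 426 = 426
  Σ(broken) = 3782 kJ
Bonds formed (products):
  C-C: 2 × 360 = 720
  C-H: 8 × 400 = 3200
  Σ(formed) = 3920 kJ
ΔH = Σ(broken) − Σ(formed) = 3782 − 3920 = −138 kJ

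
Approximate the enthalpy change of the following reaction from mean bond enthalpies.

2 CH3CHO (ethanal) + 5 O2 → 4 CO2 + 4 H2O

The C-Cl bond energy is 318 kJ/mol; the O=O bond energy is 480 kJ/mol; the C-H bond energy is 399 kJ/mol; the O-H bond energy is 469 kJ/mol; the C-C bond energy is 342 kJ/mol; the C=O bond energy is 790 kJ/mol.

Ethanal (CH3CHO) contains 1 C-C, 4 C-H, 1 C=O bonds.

ΔH ≈ −2216 kJ

Bonds broken (reactants):
  C-C: 2 × 342 = 684
  C-H: 8 × 399 = 3192
  C=O: 2 × 790 = 1580
  O=O: 5 × 480 = 2400
  Σ(broken) = 7856 kJ
Bonds formed (products):
  C=O: 8 × 790 = 6320
  O-H: 8 × 469 = 3752
  Σ(formed) = 10072 kJ
ΔH = Σ(broken) − Σ(formed) = 7856 − 10072 = −2216 kJ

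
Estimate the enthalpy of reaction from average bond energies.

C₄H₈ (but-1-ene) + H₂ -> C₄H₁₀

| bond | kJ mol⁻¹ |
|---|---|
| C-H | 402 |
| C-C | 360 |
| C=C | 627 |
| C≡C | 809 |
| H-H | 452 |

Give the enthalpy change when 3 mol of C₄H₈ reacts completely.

Bonds broken (reactants):
  C-C: 2 × 360 = 720
  C-H: 8 × 402 = 3216
  C=C: 1 × 627 = 627
  H-H: 1 × 452 = 452
  Σ(broken) = 5015 kJ
Bonds formed (products):
  C-C: 3 × 360 = 1080
  C-H: 10 × 402 = 4020
  Σ(formed) = 5100 kJ
ΔH = Σ(broken) − Σ(formed) = 5015 − 5100 = −85 kJ
For 3× the reaction as written: 3 × (−85) = −255 kJ

ΔH = −255 kJ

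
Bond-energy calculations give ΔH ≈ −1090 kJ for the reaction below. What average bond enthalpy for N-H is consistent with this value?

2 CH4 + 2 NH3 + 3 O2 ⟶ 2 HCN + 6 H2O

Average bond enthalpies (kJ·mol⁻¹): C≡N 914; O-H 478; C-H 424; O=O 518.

D(N-H) ≈ 396 kJ/mol

Let D be the N-H bond energy.
Σ(broken) = 8×424 + 6×D + 3×518 = 4946 + 6D
Σ(formed) = 2×914 + 2×424 + 12×478 = 8412
ΔH = Σ(broken) − Σ(formed) = (4946 + 6D) − (8412) = −3466 + 6D
Setting this equal to −1090 kJ gives 6D = 2376, so D = 396 kJ/mol.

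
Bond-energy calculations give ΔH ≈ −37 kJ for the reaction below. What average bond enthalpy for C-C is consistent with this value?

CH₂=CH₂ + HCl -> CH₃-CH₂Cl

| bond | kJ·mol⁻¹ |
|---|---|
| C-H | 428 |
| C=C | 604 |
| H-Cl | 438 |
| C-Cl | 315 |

Let D be the C-C bond energy.
Σ(broken) = 4×428 + 1×604 + 1×438 = 2754
Σ(formed) = 1×D + 1×315 + 5×428 = 2455 + D
ΔH = Σ(broken) − Σ(formed) = (2754) − (2455 + D) = +299 − D
Setting this equal to −37 kJ gives D = 336 kJ/mol.

D(C-C) ≈ 336 kJ/mol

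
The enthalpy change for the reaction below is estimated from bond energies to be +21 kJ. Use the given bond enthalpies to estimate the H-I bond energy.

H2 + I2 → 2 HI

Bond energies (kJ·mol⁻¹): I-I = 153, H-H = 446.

D(H-I) ≈ 289 kJ/mol

Let D be the H-I bond energy.
Σ(broken) = 1×446 + 1×153 = 599
Σ(formed) = 2×D = 2D
ΔH = Σ(broken) − Σ(formed) = (599) − (2D) = +599 − 2D
Setting this equal to +21 kJ gives 2D = 578, so D = 289 kJ/mol.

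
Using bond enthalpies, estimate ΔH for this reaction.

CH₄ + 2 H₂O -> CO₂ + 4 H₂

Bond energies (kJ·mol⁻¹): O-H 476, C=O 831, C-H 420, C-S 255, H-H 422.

ΔH ≈ +234 kJ

Bonds broken (reactants):
  C-H: 4 × 420 = 1680
  O-H: 4 × 476 = 1904
  Σ(broken) = 3584 kJ
Bonds formed (products):
  C=O: 2 × 831 = 1662
  H-H: 4 × 422 = 1688
  Σ(formed) = 3350 kJ
ΔH = Σ(broken) − Σ(formed) = 3584 − 3350 = +234 kJ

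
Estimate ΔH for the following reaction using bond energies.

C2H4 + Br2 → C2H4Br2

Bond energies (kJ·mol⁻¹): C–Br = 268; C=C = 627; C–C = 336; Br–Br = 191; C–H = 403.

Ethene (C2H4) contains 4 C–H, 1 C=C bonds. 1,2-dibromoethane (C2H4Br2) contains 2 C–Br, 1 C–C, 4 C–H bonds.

ΔH ≈ −54 kJ

Bonds broken (reactants):
  Br–Br: 1 × 191 = 191
  C–H: 4 × 403 = 1612
  C=C: 1 × 627 = 627
  Σ(broken) = 2430 kJ
Bonds formed (products):
  C–Br: 2 × 268 = 536
  C–C: 1 × 336 = 336
  C–H: 4 × 403 = 1612
  Σ(formed) = 2484 kJ
ΔH = Σ(broken) − Σ(formed) = 2430 − 2484 = −54 kJ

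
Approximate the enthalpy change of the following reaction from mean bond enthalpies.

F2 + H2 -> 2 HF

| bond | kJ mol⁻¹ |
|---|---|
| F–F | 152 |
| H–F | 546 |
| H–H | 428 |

ΔH ≈ −512 kJ

Bonds broken (reactants):
  F–F: 1 × 152 = 152
  H–H: 1 × 428 = 428
  Σ(broken) = 580 kJ
Bonds formed (products):
  H–F: 2 × 546 = 1092
  Σ(formed) = 1092 kJ
ΔH = Σ(broken) − Σ(formed) = 580 − 1092 = −512 kJ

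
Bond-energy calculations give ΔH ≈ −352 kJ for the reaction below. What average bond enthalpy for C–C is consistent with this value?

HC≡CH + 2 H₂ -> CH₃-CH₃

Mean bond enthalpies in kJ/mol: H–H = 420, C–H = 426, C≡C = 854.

D(C–C) ≈ 342 kJ/mol

Let D be the C–C bond energy.
Σ(broken) = 1×854 + 2×426 + 2×420 = 2546
Σ(formed) = 1×D + 6×426 = 2556 + D
ΔH = Σ(broken) − Σ(formed) = (2546) − (2556 + D) = −10 − D
Setting this equal to −352 kJ gives D = 342 kJ/mol.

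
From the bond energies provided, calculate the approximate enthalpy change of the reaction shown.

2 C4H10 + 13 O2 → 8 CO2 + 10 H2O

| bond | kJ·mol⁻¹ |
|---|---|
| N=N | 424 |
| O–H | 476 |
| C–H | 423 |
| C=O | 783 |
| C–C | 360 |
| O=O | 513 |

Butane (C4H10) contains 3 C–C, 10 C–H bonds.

ΔH ≈ −4759 kJ

Bonds broken (reactants):
  C–C: 6 × 360 = 2160
  C–H: 20 × 423 = 8460
  O=O: 13 × 513 = 6669
  Σ(broken) = 17289 kJ
Bonds formed (products):
  C=O: 16 × 783 = 12528
  O–H: 20 × 476 = 9520
  Σ(formed) = 22048 kJ
ΔH = Σ(broken) − Σ(formed) = 17289 − 22048 = −4759 kJ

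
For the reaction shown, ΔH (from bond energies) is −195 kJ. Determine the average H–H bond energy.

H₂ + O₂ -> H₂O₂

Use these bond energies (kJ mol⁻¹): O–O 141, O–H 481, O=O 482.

Let D be the H–H bond energy.
Σ(broken) = 1×D + 1×482 = 482 + D
Σ(formed) = 2×481 + 1×141 = 1103
ΔH = Σ(broken) − Σ(formed) = (482 + D) − (1103) = −621 + D
Setting this equal to −195 kJ gives D = 426 kJ/mol.

D(H–H) ≈ 426 kJ/mol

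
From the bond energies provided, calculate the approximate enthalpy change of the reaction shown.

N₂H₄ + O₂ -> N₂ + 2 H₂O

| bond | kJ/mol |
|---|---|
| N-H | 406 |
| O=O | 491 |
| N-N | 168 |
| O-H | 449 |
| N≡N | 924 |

Bonds broken (reactants):
  N-H: 4 × 406 = 1624
  N-N: 1 × 168 = 168
  O=O: 1 × 491 = 491
  Σ(broken) = 2283 kJ
Bonds formed (products):
  N≡N: 1 × 924 = 924
  O-H: 4 × 449 = 1796
  Σ(formed) = 2720 kJ
ΔH = Σ(broken) − Σ(formed) = 2283 − 2720 = −437 kJ

ΔH ≈ −437 kJ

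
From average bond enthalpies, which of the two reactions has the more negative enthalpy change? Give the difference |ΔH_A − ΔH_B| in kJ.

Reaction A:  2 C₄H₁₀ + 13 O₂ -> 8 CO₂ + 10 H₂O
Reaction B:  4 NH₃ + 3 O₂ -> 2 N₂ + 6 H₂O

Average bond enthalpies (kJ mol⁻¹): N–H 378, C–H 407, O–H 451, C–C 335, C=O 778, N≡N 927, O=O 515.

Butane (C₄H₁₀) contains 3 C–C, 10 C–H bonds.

Reaction A, by 3438 kJ

Reaction A:
  Bonds broken (reactants):
    C–C: 6 × 335 = 2010
    C–H: 20 × 407 = 8140
    O=O: 13 × 515 = 6695
    Σ(broken) = 16845 kJ
  Bonds formed (products):
    C=O: 16 × 778 = 12448
    O–H: 20 × 451 = 9020
    Σ(formed) = 21468 kJ
  ΔH_A = 16845 − 21468 = −4623 kJ
Reaction B:
  Bonds broken (reactants):
    N–H: 12 × 378 = 4536
    O=O: 3 × 515 = 1545
    Σ(broken) = 6081 kJ
  Bonds formed (products):
    N≡N: 2 × 927 = 1854
    O–H: 12 × 451 = 5412
    Σ(formed) = 7266 kJ
  ΔH_B = 6081 − 7266 = −1185 kJ
ΔH_A − ΔH_B = −3438 kJ, so reaction A has the more negative ΔH; |ΔH_A − ΔH_B| = 3438 kJ.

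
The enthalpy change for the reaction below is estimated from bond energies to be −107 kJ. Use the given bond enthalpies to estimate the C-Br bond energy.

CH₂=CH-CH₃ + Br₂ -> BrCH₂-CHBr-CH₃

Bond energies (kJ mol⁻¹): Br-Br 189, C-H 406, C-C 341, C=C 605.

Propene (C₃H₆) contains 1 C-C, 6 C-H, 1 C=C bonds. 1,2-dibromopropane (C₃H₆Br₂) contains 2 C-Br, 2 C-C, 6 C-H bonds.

Let D be the C-Br bond energy.
Σ(broken) = 1×189 + 1×341 + 6×406 + 1×605 = 3571
Σ(formed) = 2×D + 2×341 + 6×406 = 3118 + 2D
ΔH = Σ(broken) − Σ(formed) = (3571) − (3118 + 2D) = +453 − 2D
Setting this equal to −107 kJ gives 2D = 560, so D = 280 kJ/mol.

D(C-Br) ≈ 280 kJ/mol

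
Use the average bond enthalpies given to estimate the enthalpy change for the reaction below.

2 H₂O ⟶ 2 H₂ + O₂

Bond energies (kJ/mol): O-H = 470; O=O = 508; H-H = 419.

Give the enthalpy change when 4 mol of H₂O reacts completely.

ΔH = +1068 kJ

Bonds broken (reactants):
  O-H: 4 × 470 = 1880
  Σ(broken) = 1880 kJ
Bonds formed (products):
  H-H: 2 × 419 = 838
  O=O: 1 × 508 = 508
  Σ(formed) = 1346 kJ
ΔH = Σ(broken) − Σ(formed) = 1880 − 1346 = +534 kJ
For 2× the reaction as written: 2 × (+534) = +1068 kJ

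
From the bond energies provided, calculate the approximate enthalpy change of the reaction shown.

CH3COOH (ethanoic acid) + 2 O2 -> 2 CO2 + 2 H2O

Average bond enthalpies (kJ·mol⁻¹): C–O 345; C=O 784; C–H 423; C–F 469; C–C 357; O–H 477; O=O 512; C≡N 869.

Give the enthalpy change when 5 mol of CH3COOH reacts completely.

Bonds broken (reactants):
  C–C: 1 × 357 = 357
  C–H: 3 × 423 = 1269
  C–O: 1 × 345 = 345
  C=O: 1 × 784 = 784
  O–H: 1 × 477 = 477
  O=O: 2 × 512 = 1024
  Σ(broken) = 4256 kJ
Bonds formed (products):
  C=O: 4 × 784 = 3136
  O–H: 4 × 477 = 1908
  Σ(formed) = 5044 kJ
ΔH = Σ(broken) − Σ(formed) = 4256 − 5044 = −788 kJ
For 5× the reaction as written: 5 × (−788) = −3940 kJ

ΔH = −3940 kJ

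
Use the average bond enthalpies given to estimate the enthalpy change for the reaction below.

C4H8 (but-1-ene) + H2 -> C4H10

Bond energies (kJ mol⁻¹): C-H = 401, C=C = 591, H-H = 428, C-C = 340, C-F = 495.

Bonds broken (reactants):
  C-C: 2 × 340 = 680
  C-H: 8 × 401 = 3208
  C=C: 1 × 591 = 591
  H-H: 1 × 428 = 428
  Σ(broken) = 4907 kJ
Bonds formed (products):
  C-C: 3 × 340 = 1020
  C-H: 10 × 401 = 4010
  Σ(formed) = 5030 kJ
ΔH = Σ(broken) − Σ(formed) = 4907 − 5030 = −123 kJ

ΔH ≈ −123 kJ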